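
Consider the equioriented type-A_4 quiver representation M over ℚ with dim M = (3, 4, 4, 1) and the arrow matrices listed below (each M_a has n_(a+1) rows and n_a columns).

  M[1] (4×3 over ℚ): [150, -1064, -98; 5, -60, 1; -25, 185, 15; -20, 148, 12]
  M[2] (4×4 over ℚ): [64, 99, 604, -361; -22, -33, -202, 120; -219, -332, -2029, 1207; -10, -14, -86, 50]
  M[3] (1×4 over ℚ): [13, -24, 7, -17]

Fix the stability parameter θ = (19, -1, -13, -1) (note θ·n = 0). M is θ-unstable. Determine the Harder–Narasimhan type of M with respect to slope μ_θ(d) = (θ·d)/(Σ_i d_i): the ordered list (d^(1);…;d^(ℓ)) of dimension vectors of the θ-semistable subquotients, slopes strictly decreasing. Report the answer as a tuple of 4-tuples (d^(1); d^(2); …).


Barcode: M ≅ I[1,1], I[1,3], I[1,4], I[2,2], I[2,3], I[3,3]. HN layers by μ_θ (6 steps, strictly decreasing):
  μ^(1)=19; μ^(2)=5/3; μ^(3)=1; μ^(4)=-1; μ^(5)=-7; μ^(6)=-13

((1, 0, 0, 0); (1, 1, 1, 0); (1, 1, 1, 1); (0, 1, 0, 0); (0, 1, 1, 0); (0, 0, 1, 0))


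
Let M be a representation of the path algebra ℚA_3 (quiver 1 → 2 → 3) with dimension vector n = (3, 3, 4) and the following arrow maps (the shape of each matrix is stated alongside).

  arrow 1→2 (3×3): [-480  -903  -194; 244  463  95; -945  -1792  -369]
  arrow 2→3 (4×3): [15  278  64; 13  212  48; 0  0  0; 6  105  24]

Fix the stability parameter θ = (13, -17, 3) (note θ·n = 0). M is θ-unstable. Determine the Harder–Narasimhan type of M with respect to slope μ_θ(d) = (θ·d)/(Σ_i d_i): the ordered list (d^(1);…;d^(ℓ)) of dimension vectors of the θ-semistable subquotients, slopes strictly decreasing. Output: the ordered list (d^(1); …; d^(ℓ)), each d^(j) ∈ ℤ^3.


Interval decomposition of M: I[1,2], I[1,3]^2, I[3,3]^2.
HN type (ℓ=2): μ^(1)=3; μ^(2)=-2

((0, 0, 4); (3, 3, 0))


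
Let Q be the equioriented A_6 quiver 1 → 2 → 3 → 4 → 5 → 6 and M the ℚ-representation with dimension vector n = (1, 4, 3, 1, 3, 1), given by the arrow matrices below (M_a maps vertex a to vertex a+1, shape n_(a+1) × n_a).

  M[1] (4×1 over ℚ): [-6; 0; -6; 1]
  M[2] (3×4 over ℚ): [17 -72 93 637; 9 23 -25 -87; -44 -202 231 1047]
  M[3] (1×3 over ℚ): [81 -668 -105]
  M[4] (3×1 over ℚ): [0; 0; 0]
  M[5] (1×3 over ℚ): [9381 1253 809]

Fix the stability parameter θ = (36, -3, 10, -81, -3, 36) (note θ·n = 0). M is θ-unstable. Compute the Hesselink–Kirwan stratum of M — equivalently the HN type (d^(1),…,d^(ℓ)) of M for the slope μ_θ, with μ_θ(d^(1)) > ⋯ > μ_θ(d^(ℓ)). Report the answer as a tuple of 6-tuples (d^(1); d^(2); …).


Interval decomposition of M: I[1,3], I[2,2], I[2,3], I[2,4], I[5,5]^2, I[5,6].
HN type (ℓ=5): μ^(1)=36; μ^(2)=43/3; μ^(3)=10; μ^(4)=-3; μ^(5)=-74/3

((0, 0, 0, 0, 0, 1); (1, 1, 1, 0, 0, 0); (0, 0, 1, 0, 0, 0); (0, 2, 0, 0, 3, 0); (0, 1, 1, 1, 0, 0))


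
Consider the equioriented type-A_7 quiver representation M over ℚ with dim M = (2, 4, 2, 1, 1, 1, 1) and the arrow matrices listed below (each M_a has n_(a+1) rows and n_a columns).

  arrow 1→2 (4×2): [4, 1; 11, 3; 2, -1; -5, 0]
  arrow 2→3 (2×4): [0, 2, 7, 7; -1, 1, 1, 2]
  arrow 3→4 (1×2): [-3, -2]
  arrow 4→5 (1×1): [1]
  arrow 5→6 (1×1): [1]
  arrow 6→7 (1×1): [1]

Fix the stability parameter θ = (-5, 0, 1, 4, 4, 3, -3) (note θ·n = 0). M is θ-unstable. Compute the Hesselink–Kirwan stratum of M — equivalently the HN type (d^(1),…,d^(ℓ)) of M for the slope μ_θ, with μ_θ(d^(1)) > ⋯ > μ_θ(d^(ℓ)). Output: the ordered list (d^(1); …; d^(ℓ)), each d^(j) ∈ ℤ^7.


Interval decomposition of M: I[1,2], I[1,7], I[2,2], I[2,3].
HN type (ℓ=4): μ^(1)=2; μ^(2)=1; μ^(3)=0; μ^(4)=-5

((0, 0, 0, 1, 1, 1, 1); (0, 0, 2, 0, 0, 0, 0); (0, 4, 0, 0, 0, 0, 0); (2, 0, 0, 0, 0, 0, 0))


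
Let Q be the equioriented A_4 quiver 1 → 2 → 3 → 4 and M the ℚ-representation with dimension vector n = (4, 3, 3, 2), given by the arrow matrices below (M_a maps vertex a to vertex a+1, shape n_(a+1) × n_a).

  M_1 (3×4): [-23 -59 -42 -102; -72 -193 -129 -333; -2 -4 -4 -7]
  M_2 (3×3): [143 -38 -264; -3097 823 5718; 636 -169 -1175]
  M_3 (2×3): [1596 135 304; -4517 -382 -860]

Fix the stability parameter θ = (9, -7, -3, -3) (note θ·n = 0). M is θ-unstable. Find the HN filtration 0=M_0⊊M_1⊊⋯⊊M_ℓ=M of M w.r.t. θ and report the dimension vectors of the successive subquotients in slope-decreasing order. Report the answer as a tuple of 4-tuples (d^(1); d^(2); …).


Barcode: M ≅ I[1,1], I[1,3], I[1,4]^2. HN layers by μ_θ (3 steps, strictly decreasing):
  μ^(1)=9; μ^(2)=-1/3; μ^(3)=-1

((1, 0, 0, 0); (1, 1, 1, 0); (2, 2, 2, 2))


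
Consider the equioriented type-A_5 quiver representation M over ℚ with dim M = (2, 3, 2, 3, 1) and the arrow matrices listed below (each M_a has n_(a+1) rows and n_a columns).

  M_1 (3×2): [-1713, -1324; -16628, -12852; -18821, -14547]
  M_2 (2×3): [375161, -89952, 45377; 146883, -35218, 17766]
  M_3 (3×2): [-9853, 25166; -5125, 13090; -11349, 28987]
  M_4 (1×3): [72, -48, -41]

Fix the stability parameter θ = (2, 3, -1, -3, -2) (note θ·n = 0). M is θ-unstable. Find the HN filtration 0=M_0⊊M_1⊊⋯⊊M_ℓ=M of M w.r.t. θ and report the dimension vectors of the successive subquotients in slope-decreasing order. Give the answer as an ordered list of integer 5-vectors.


Barcode: M ≅ I[1,4], I[1,5], I[2,2], I[4,4]. HN layers by μ_θ (4 steps, strictly decreasing):
  μ^(1)=3; μ^(2)=1/4; μ^(3)=-1/5; μ^(4)=-3

((0, 1, 0, 0, 0); (1, 1, 1, 1, 0); (1, 1, 1, 1, 1); (0, 0, 0, 1, 0))


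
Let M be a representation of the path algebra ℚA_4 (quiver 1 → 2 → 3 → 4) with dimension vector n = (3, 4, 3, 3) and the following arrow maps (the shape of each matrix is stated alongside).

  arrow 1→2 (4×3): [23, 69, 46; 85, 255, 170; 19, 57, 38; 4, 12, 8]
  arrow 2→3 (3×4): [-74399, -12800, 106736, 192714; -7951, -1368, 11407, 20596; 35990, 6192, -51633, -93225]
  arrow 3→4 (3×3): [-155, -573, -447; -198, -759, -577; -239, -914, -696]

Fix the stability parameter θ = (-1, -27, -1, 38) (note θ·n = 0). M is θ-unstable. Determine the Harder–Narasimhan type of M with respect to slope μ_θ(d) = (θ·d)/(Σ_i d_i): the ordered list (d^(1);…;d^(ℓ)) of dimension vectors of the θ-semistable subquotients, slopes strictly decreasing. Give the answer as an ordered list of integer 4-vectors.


Barcode: M ≅ I[1,1]^2, I[1,4], I[2,2], I[2,4]^2. HN layers by μ_θ (4 steps, strictly decreasing):
  μ^(1)=38; μ^(2)=-1; μ^(3)=-14; μ^(4)=-27

((0, 0, 0, 3); (2, 0, 3, 0); (1, 1, 0, 0); (0, 3, 0, 0))


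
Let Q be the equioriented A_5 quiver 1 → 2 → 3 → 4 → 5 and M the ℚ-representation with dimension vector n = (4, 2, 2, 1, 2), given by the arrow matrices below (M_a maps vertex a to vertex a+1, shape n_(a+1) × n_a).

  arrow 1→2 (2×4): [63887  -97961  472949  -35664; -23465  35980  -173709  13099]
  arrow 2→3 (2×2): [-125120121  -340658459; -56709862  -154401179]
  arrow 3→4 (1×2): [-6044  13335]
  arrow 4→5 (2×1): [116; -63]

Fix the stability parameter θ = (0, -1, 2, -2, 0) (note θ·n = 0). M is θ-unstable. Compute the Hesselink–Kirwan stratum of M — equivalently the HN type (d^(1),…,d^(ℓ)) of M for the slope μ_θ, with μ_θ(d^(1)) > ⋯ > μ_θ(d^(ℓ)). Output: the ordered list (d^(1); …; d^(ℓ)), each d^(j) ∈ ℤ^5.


Interval decomposition of M: I[1,1]^2, I[1,3], I[1,5], I[5,5].
HN type (ℓ=3): μ^(1)=2; μ^(2)=0; μ^(3)=-1/2

((0, 0, 1, 0, 0); (2, 0, 1, 1, 2); (2, 2, 0, 0, 0))


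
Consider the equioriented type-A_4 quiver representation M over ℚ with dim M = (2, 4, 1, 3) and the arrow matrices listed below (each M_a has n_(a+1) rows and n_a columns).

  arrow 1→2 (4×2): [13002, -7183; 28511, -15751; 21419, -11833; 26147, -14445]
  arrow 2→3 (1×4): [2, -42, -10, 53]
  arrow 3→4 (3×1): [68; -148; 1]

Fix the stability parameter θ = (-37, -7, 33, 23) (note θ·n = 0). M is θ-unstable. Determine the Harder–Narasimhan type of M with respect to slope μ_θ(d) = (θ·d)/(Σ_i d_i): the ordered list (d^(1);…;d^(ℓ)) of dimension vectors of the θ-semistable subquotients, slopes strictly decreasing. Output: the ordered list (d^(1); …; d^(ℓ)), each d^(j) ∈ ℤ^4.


Barcode: M ≅ I[1,2], I[1,4], I[2,2]^2, I[4,4]^2. HN layers by μ_θ (4 steps, strictly decreasing):
  μ^(1)=28; μ^(2)=23; μ^(3)=-7; μ^(4)=-37

((0, 0, 1, 1); (0, 0, 0, 2); (0, 4, 0, 0); (2, 0, 0, 0))


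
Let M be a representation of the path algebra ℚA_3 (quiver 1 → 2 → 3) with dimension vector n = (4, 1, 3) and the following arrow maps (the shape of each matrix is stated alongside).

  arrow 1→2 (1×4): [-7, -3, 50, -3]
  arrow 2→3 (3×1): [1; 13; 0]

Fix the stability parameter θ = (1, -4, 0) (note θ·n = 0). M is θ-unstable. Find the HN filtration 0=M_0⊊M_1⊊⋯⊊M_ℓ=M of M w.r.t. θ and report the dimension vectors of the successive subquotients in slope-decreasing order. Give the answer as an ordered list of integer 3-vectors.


Interval decomposition of M: I[1,1]^3, I[1,3], I[3,3]^2.
HN type (ℓ=3): μ^(1)=1; μ^(2)=0; μ^(3)=-3/2

((3, 0, 0); (0, 0, 3); (1, 1, 0))


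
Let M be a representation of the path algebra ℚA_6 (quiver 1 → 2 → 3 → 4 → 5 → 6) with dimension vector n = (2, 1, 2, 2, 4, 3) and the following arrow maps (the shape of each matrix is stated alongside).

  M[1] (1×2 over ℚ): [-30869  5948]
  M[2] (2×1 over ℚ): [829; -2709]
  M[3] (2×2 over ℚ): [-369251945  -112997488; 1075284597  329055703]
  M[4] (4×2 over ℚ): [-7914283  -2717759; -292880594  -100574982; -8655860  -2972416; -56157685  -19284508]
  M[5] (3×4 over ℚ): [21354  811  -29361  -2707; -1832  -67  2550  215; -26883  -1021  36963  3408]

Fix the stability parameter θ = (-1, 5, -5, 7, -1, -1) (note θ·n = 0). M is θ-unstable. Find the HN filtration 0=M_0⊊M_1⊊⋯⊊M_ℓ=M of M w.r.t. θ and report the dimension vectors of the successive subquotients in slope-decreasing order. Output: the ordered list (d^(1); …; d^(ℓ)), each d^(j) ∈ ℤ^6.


Barcode: M ≅ I[1,1], I[1,6], I[3,6], I[5,5], I[5,6]. HN layers by μ_θ (4 steps, strictly decreasing):
  μ^(1)=5/3; μ^(2)=0; μ^(3)=-1; μ^(4)=-5

((0, 0, 0, 2, 2, 2); (0, 1, 1, 0, 0, 0); (2, 0, 0, 0, 2, 1); (0, 0, 1, 0, 0, 0))


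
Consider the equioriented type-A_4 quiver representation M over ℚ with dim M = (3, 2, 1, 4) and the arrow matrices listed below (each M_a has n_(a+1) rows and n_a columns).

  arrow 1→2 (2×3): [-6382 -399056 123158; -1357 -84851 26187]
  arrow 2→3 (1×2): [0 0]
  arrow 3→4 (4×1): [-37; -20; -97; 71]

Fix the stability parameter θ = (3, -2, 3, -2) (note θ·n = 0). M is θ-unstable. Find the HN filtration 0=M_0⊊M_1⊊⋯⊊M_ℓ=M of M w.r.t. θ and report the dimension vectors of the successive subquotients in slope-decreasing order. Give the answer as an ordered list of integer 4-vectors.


Barcode: M ≅ I[1,1], I[1,2]^2, I[3,4], I[4,4]^3. HN layers by μ_θ (3 steps, strictly decreasing):
  μ^(1)=3; μ^(2)=1/2; μ^(3)=-2

((1, 0, 0, 0); (2, 2, 1, 1); (0, 0, 0, 3))


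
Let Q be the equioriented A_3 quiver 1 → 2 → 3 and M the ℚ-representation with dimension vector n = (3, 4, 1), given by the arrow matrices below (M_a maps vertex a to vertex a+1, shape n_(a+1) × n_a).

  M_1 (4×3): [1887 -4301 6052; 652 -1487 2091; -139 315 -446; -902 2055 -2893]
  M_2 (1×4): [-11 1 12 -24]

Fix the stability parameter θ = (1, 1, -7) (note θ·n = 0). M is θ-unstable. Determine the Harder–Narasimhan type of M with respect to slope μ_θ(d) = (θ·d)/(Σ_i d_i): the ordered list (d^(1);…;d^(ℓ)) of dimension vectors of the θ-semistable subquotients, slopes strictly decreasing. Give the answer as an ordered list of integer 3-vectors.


Via rank(M_{q-1}∘⋯∘M_p): M ≅ I[1,1], I[1,2], I[1,3], I[2,2]^2.
μ_θ-semistable layers: μ^(1)=1; μ^(2)=-5/3

((2, 3, 0); (1, 1, 1))


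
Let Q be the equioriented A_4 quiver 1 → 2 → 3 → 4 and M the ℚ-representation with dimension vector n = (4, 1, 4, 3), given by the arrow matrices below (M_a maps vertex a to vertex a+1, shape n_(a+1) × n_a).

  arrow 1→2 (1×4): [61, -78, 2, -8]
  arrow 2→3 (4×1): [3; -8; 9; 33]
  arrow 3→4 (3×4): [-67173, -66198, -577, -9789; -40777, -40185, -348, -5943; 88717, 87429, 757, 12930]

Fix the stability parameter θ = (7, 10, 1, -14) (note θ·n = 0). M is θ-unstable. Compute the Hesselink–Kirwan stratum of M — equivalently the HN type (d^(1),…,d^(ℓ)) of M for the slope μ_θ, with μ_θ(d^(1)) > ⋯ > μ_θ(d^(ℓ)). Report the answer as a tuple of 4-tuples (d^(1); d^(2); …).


Interval decomposition of M: I[1,1]^3, I[1,4], I[3,3], I[3,4]^2.
HN type (ℓ=3): μ^(1)=7; μ^(2)=1; μ^(3)=-13/2

((3, 0, 0, 0); (1, 1, 2, 1); (0, 0, 2, 2))


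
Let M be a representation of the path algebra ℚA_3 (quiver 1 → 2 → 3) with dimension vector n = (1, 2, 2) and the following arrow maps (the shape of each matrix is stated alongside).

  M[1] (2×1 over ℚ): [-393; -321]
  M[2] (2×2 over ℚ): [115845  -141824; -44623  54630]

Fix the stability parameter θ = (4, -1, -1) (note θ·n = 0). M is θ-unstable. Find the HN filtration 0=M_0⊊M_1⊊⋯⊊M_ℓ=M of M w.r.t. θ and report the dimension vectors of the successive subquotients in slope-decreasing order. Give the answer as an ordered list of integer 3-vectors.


Barcode: M ≅ I[1,3], I[2,3]. HN layers by μ_θ (2 steps, strictly decreasing):
  μ^(1)=2/3; μ^(2)=-1

((1, 1, 1); (0, 1, 1))


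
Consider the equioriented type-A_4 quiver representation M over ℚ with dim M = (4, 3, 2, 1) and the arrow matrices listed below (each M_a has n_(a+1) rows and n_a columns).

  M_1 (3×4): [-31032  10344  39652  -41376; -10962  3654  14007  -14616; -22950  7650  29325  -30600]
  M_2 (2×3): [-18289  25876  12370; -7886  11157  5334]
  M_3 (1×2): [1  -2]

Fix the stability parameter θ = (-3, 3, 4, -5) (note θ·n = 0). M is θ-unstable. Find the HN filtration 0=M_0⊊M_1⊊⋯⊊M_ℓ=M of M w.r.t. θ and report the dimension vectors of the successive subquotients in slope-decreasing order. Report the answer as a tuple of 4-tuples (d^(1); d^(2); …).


Barcode: M ≅ I[1,1]^3, I[1,3], I[2,2], I[2,4]. HN layers by μ_θ (4 steps, strictly decreasing):
  μ^(1)=4; μ^(2)=3; μ^(3)=2/3; μ^(4)=-3

((0, 0, 1, 0); (0, 2, 0, 0); (0, 1, 1, 1); (4, 0, 0, 0))


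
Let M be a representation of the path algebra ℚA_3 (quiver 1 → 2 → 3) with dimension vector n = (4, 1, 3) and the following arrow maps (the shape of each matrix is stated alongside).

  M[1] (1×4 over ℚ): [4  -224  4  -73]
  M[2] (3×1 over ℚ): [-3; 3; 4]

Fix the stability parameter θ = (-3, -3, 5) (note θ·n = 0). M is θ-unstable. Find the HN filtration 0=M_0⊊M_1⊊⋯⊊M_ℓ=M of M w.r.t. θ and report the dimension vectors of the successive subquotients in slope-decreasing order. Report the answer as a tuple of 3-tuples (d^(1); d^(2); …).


Barcode: M ≅ I[1,1]^3, I[1,3], I[3,3]^2. HN layers by μ_θ (2 steps, strictly decreasing):
  μ^(1)=5; μ^(2)=-3

((0, 0, 3); (4, 1, 0))


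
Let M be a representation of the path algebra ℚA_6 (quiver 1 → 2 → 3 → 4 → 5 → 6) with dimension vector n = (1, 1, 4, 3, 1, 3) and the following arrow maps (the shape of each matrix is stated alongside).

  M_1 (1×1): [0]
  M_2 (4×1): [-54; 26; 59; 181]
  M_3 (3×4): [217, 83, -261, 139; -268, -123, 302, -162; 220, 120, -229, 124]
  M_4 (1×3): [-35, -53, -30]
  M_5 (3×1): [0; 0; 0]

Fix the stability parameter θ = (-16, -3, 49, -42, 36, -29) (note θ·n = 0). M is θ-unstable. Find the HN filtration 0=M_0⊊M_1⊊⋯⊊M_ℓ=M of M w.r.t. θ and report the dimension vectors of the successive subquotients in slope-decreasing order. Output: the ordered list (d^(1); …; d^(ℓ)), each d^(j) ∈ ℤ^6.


Barcode: M ≅ I[1,1], I[2,4], I[3,3], I[3,4], I[3,5], I[6,6]^3. HN layers by μ_θ (6 steps, strictly decreasing):
  μ^(1)=49; μ^(2)=36; μ^(3)=7/2; μ^(4)=-3; μ^(5)=-16; μ^(6)=-29

((0, 0, 1, 0, 0, 0); (0, 0, 0, 0, 1, 0); (0, 0, 3, 3, 0, 0); (0, 1, 0, 0, 0, 0); (1, 0, 0, 0, 0, 0); (0, 0, 0, 0, 0, 3))


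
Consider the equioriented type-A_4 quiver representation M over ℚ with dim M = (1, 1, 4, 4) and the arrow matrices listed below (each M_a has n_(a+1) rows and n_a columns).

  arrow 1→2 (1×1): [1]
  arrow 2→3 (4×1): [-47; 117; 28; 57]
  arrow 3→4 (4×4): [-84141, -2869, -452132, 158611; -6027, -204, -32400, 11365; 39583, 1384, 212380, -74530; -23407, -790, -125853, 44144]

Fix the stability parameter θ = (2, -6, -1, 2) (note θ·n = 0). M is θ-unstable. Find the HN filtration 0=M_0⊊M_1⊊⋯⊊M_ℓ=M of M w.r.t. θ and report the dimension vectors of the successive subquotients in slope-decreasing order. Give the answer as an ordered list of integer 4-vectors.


Barcode: M ≅ I[1,4], I[3,4]^3. HN layers by μ_θ (3 steps, strictly decreasing):
  μ^(1)=2; μ^(2)=-1; μ^(3)=-2

((0, 0, 0, 4); (0, 0, 4, 0); (1, 1, 0, 0))


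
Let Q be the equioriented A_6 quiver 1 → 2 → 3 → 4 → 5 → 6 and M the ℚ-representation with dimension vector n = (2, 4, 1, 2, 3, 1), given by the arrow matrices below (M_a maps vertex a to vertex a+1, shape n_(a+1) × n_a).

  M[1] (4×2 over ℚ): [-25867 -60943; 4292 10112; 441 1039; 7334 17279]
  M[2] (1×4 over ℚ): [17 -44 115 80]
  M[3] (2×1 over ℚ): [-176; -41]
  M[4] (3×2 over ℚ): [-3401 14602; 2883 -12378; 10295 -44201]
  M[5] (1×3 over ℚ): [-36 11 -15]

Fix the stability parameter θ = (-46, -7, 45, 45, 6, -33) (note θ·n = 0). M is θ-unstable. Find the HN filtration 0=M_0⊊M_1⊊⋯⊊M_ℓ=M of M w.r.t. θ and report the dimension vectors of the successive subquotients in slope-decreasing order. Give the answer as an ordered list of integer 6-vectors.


Interval decomposition of M: I[1,2], I[1,6], I[2,2]^2, I[4,5], I[5,5].
HN type (ℓ=5): μ^(1)=51/2; μ^(2)=63/4; μ^(3)=6; μ^(4)=-7; μ^(5)=-46

((0, 0, 0, 1, 1, 0); (0, 0, 1, 1, 1, 1); (0, 0, 0, 0, 1, 0); (0, 4, 0, 0, 0, 0); (2, 0, 0, 0, 0, 0))


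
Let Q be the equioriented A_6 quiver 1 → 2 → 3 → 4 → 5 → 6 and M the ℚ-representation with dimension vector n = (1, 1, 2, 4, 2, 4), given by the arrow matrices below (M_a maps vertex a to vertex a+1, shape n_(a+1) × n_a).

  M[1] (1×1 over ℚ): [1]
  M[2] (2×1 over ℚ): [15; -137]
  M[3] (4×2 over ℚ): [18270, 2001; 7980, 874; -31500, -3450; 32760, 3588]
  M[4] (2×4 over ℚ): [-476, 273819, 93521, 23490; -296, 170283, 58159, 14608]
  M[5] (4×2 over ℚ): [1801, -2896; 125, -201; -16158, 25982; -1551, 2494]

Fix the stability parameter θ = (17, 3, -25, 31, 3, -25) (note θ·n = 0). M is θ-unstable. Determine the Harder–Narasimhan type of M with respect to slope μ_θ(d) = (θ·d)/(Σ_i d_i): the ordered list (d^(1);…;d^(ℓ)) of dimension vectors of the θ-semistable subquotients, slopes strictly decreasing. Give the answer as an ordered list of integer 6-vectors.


Barcode: M ≅ I[1,4], I[3,3], I[4,4], I[4,6]^2, I[6,6]^2. HN layers by μ_θ (4 steps, strictly decreasing):
  μ^(1)=31; μ^(2)=3; μ^(3)=-5/3; μ^(4)=-25

((0, 0, 0, 2, 0, 0); (0, 0, 0, 2, 2, 2); (1, 1, 1, 0, 0, 0); (0, 0, 1, 0, 0, 2))


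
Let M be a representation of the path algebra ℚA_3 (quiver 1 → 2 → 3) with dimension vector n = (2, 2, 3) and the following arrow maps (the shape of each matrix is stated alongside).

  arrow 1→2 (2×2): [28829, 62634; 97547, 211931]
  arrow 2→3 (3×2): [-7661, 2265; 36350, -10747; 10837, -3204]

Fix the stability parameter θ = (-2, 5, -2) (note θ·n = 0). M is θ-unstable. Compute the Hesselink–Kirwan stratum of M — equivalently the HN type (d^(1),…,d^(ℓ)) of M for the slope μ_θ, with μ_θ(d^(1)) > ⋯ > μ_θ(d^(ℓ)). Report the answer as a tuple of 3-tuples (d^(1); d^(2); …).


Via rank(M_{q-1}∘⋯∘M_p): M ≅ I[1,3]^2, I[3,3].
μ_θ-semistable layers: μ^(1)=3/2; μ^(2)=-2

((0, 2, 2); (2, 0, 1))


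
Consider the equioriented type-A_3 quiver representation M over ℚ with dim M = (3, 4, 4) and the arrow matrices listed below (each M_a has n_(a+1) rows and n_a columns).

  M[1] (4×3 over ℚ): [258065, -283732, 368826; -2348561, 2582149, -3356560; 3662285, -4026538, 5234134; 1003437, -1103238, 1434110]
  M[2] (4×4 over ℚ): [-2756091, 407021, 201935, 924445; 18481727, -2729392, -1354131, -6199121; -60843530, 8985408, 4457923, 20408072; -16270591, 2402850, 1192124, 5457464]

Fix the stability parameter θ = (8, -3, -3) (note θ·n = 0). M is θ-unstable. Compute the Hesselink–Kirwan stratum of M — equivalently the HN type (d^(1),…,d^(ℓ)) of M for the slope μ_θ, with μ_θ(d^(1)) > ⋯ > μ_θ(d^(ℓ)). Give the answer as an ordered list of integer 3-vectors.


Via rank(M_{q-1}∘⋯∘M_p): M ≅ I[1,1], I[1,3]^2, I[2,3]^2.
μ_θ-semistable layers: μ^(1)=8; μ^(2)=2/3; μ^(3)=-3

((1, 0, 0); (2, 2, 2); (0, 2, 2))


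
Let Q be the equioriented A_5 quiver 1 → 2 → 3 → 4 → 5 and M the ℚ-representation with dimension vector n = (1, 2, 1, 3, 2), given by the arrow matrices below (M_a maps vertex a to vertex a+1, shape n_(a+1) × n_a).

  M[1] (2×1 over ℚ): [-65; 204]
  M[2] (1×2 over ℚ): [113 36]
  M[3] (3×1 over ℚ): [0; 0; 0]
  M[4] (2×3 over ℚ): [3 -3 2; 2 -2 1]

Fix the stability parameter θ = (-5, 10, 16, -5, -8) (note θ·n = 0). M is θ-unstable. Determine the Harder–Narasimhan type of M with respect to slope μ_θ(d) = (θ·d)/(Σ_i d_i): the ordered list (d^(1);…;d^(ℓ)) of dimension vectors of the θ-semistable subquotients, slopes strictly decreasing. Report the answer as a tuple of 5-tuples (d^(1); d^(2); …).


Via rank(M_{q-1}∘⋯∘M_p): M ≅ I[1,3], I[2,2], I[4,4], I[4,5]^2.
μ_θ-semistable layers: μ^(1)=16; μ^(2)=10; μ^(3)=-5; μ^(4)=-13/2

((0, 0, 1, 0, 0); (0, 2, 0, 0, 0); (1, 0, 0, 1, 0); (0, 0, 0, 2, 2))


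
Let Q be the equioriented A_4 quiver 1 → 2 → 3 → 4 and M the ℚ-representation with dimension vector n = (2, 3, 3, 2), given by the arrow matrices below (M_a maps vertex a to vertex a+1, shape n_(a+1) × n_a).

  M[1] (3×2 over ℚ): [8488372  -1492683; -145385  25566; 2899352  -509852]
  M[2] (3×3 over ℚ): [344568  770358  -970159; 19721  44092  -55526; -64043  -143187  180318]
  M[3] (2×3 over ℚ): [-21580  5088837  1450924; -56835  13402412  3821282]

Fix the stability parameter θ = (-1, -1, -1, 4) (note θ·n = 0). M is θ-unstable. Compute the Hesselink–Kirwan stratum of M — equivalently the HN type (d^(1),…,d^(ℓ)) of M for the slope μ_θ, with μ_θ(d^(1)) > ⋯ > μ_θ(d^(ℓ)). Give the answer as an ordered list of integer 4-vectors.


Via rank(M_{q-1}∘⋯∘M_p): M ≅ I[1,3], I[1,4], I[2,4].
μ_θ-semistable layers: μ^(1)=4; μ^(2)=-1

((0, 0, 0, 2); (2, 3, 3, 0))


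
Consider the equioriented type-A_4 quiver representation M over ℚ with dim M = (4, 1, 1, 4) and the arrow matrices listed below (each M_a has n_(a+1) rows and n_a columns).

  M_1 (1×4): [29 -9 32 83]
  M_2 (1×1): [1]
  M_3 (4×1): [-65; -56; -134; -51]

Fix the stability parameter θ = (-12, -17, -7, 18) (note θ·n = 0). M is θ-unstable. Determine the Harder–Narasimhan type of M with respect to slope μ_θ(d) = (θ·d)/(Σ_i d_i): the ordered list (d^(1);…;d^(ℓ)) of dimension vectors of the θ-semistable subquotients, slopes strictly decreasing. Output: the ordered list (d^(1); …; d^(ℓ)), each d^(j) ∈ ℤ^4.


Via rank(M_{q-1}∘⋯∘M_p): M ≅ I[1,1]^3, I[1,4], I[4,4]^3.
μ_θ-semistable layers: μ^(1)=18; μ^(2)=-7; μ^(3)=-12; μ^(4)=-29/2

((0, 0, 0, 4); (0, 0, 1, 0); (3, 0, 0, 0); (1, 1, 0, 0))


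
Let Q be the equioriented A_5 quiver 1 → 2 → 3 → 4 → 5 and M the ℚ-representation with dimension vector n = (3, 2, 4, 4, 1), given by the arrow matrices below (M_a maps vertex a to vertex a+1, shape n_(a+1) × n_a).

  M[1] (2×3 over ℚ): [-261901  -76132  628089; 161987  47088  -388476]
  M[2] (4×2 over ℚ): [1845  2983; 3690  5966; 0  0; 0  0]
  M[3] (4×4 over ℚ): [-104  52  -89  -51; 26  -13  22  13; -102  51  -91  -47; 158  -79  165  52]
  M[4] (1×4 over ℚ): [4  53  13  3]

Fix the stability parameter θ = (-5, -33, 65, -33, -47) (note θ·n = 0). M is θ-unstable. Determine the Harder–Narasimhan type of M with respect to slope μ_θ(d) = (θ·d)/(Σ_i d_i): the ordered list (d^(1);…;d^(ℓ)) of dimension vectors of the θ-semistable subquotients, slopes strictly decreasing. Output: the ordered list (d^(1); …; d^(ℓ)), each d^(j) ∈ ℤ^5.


Via rank(M_{q-1}∘⋯∘M_p): M ≅ I[1,1], I[1,2], I[1,3], I[3,4]^2, I[3,5], I[4,4].
μ_θ-semistable layers: μ^(1)=65; μ^(2)=16; μ^(3)=-5; μ^(4)=-19; μ^(5)=-33

((0, 0, 1, 0, 0); (0, 0, 2, 2, 0); (1, 0, 1, 1, 1); (2, 2, 0, 0, 0); (0, 0, 0, 1, 0))


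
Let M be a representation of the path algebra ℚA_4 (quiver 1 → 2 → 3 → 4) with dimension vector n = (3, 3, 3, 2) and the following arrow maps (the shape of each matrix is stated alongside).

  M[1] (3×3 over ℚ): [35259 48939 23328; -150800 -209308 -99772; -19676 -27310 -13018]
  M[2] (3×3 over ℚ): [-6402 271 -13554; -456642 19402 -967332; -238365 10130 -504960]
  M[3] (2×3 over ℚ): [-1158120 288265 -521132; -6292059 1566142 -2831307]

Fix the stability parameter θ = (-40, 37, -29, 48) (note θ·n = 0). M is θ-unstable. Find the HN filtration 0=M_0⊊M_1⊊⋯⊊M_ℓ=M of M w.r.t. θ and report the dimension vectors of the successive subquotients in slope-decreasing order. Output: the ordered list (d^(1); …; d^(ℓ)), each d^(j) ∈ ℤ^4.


Via rank(M_{q-1}∘⋯∘M_p): M ≅ I[1,1], I[1,2], I[1,4], I[2,3], I[3,4].
μ_θ-semistable layers: μ^(1)=48; μ^(2)=37; μ^(3)=4; μ^(4)=-29; μ^(5)=-40

((0, 0, 0, 2); (0, 1, 0, 0); (0, 2, 2, 0); (0, 0, 1, 0); (3, 0, 0, 0))


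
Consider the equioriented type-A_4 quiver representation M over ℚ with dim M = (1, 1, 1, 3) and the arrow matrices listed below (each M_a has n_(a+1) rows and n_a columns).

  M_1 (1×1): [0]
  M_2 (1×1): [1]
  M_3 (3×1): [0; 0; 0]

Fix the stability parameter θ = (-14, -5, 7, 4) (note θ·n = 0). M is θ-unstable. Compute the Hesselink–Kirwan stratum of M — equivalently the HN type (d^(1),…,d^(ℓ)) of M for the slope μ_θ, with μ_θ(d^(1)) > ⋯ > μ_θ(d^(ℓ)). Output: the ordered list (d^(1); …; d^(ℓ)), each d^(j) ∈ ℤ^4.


Via rank(M_{q-1}∘⋯∘M_p): M ≅ I[1,1], I[2,3], I[4,4]^3.
μ_θ-semistable layers: μ^(1)=7; μ^(2)=4; μ^(3)=-5; μ^(4)=-14

((0, 0, 1, 0); (0, 0, 0, 3); (0, 1, 0, 0); (1, 0, 0, 0))


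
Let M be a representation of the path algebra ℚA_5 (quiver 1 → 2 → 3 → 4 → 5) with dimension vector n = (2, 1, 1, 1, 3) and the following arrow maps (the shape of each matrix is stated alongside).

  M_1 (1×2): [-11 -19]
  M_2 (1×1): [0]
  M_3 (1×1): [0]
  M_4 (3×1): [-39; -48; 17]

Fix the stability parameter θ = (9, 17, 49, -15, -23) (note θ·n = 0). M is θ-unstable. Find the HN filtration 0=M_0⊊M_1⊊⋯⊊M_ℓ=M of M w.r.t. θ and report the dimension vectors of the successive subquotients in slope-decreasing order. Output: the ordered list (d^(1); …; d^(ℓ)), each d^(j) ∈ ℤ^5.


Barcode: M ≅ I[1,1], I[1,2], I[3,3], I[4,5], I[5,5]^2. HN layers by μ_θ (5 steps, strictly decreasing):
  μ^(1)=49; μ^(2)=17; μ^(3)=9; μ^(4)=-19; μ^(5)=-23

((0, 0, 1, 0, 0); (0, 1, 0, 0, 0); (2, 0, 0, 0, 0); (0, 0, 0, 1, 1); (0, 0, 0, 0, 2))


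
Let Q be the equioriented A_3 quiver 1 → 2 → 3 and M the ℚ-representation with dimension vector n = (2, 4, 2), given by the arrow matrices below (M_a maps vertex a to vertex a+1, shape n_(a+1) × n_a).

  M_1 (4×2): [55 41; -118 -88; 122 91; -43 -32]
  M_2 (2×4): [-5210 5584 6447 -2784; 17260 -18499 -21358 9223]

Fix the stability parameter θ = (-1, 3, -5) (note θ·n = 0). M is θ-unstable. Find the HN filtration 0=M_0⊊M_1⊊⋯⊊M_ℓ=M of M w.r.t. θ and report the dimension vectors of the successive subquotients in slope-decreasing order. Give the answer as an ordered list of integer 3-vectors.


Barcode: M ≅ I[1,3]^2, I[2,2]^2. HN layers by μ_θ (2 steps, strictly decreasing):
  μ^(1)=3; μ^(2)=-1

((0, 2, 0); (2, 2, 2))


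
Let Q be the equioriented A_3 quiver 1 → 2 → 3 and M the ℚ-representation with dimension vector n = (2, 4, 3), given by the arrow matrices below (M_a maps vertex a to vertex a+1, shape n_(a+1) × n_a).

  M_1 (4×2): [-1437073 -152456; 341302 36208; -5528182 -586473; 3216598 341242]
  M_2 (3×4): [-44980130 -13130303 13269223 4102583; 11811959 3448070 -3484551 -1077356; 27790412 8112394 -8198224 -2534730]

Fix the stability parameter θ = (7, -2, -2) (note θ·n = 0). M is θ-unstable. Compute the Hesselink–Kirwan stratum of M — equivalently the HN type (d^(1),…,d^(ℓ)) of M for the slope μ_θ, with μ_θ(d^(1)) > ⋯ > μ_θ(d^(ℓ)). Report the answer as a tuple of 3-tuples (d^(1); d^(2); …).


Via rank(M_{q-1}∘⋯∘M_p): M ≅ I[1,3]^2, I[2,2], I[2,3].
μ_θ-semistable layers: μ^(1)=1; μ^(2)=-2

((2, 2, 2); (0, 2, 1))


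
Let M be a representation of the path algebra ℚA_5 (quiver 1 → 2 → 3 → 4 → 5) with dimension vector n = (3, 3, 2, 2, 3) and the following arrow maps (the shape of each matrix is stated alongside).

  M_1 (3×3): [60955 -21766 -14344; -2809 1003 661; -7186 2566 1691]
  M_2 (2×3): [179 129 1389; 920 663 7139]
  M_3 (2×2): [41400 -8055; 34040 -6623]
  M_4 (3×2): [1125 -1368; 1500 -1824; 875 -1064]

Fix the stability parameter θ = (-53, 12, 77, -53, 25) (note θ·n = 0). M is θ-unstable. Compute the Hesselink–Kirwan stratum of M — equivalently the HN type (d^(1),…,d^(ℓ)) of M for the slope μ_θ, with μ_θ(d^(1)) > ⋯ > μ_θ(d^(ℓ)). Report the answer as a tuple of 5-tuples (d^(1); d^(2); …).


Interval decomposition of M: I[1,2], I[1,3], I[1,5], I[4,4], I[5,5]^2.
HN type (ℓ=4): μ^(1)=77; μ^(2)=25; μ^(3)=12; μ^(4)=-53

((0, 0, 1, 0, 0); (0, 0, 0, 0, 3); (0, 3, 1, 1, 0); (3, 0, 0, 1, 0))


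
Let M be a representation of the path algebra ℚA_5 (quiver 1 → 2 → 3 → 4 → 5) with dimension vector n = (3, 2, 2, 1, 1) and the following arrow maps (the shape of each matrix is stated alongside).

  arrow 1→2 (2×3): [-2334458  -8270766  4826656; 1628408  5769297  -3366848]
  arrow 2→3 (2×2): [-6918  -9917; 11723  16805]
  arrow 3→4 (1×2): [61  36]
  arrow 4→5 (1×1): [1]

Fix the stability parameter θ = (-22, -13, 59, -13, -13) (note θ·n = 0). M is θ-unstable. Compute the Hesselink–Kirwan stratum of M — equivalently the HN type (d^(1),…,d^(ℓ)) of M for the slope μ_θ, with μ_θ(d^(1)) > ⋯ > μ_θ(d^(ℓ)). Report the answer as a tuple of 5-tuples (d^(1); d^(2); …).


Barcode: M ≅ I[1,1], I[1,3], I[1,5]. HN layers by μ_θ (4 steps, strictly decreasing):
  μ^(1)=59; μ^(2)=11; μ^(3)=-13; μ^(4)=-22

((0, 0, 1, 0, 0); (0, 0, 1, 1, 1); (0, 2, 0, 0, 0); (3, 0, 0, 0, 0))


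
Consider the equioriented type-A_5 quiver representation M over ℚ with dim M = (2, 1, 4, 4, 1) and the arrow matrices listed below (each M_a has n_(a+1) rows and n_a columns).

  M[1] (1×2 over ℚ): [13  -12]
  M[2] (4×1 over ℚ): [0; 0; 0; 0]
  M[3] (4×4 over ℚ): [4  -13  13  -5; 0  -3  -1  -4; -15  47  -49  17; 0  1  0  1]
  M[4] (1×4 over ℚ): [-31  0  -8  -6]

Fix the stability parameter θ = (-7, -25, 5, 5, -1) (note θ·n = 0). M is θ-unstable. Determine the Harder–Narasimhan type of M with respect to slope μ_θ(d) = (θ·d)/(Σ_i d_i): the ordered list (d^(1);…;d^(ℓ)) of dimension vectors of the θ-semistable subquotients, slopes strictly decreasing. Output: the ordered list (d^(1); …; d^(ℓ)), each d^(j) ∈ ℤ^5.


Barcode: M ≅ I[1,1], I[1,2], I[3,4]^3, I[3,5]. HN layers by μ_θ (4 steps, strictly decreasing):
  μ^(1)=5; μ^(2)=3; μ^(3)=-7; μ^(4)=-16

((0, 0, 3, 3, 0); (0, 0, 1, 1, 1); (1, 0, 0, 0, 0); (1, 1, 0, 0, 0))


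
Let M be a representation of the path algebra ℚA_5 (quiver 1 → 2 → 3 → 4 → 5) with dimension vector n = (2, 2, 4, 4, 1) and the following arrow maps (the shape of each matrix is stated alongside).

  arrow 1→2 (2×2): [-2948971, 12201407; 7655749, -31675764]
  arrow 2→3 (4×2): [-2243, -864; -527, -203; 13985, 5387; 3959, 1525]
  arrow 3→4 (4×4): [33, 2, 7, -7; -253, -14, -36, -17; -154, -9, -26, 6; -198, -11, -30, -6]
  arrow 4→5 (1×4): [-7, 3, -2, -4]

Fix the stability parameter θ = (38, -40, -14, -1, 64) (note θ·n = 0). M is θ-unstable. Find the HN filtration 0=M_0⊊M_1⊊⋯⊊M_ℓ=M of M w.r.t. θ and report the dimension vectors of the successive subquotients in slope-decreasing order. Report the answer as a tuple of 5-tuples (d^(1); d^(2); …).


Barcode: M ≅ I[1,4], I[1,5], I[3,3], I[3,4], I[4,4]. HN layers by μ_θ (4 steps, strictly decreasing):
  μ^(1)=64; μ^(2)=-1; μ^(3)=-16/3; μ^(4)=-14

((0, 0, 0, 0, 1); (0, 0, 0, 4, 0); (2, 2, 2, 0, 0); (0, 0, 2, 0, 0))


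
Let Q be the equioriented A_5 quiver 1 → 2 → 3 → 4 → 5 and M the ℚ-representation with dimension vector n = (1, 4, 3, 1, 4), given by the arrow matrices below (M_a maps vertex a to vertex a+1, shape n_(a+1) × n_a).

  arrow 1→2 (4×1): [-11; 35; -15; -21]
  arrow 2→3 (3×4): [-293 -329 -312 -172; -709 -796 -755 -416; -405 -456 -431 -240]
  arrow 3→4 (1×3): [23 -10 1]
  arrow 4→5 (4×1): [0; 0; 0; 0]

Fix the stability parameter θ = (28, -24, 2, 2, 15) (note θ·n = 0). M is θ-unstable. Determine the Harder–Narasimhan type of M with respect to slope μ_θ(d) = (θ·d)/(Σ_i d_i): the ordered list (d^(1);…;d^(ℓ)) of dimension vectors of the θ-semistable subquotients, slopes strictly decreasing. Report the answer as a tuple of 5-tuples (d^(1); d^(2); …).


Via rank(M_{q-1}∘⋯∘M_p): M ≅ I[1,2], I[2,2], I[2,3], I[2,4], I[3,3], I[5,5]^4.
μ_θ-semistable layers: μ^(1)=15; μ^(2)=2; μ^(3)=-24

((0, 0, 0, 0, 4); (1, 1, 3, 1, 0); (0, 3, 0, 0, 0))


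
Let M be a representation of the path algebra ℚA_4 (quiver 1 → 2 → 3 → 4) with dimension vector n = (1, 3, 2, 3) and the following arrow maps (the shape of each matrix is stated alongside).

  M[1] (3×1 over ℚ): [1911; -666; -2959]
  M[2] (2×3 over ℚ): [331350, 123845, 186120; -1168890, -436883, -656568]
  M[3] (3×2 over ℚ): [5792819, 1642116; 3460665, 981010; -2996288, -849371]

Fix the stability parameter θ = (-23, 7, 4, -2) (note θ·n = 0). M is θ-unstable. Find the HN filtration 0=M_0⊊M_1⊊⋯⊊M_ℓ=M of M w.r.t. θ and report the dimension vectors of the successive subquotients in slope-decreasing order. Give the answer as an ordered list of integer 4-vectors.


Interval decomposition of M: I[1,2], I[2,2], I[2,4], I[3,4], I[4,4].
HN type (ℓ=5): μ^(1)=7; μ^(2)=3; μ^(3)=1; μ^(4)=-2; μ^(5)=-23

((0, 2, 0, 0); (0, 1, 1, 1); (0, 0, 1, 1); (0, 0, 0, 1); (1, 0, 0, 0))


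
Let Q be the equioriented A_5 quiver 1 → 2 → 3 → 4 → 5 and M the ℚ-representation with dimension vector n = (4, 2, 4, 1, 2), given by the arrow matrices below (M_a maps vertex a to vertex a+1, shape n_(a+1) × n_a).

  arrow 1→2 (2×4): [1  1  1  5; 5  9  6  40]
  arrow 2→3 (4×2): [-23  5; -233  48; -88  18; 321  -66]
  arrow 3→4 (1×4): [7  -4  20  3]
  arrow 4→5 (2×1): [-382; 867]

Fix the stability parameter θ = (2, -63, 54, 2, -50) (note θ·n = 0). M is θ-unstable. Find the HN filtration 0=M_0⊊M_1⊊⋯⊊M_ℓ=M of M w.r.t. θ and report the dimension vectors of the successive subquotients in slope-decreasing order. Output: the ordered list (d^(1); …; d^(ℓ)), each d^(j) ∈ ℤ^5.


Interval decomposition of M: I[1,1]^2, I[1,3], I[1,5], I[3,3]^2, I[5,5].
HN type (ℓ=4): μ^(1)=54; μ^(2)=2; μ^(3)=-61/2; μ^(4)=-50

((0, 0, 3, 0, 0); (2, 0, 1, 1, 1); (2, 2, 0, 0, 0); (0, 0, 0, 0, 1))


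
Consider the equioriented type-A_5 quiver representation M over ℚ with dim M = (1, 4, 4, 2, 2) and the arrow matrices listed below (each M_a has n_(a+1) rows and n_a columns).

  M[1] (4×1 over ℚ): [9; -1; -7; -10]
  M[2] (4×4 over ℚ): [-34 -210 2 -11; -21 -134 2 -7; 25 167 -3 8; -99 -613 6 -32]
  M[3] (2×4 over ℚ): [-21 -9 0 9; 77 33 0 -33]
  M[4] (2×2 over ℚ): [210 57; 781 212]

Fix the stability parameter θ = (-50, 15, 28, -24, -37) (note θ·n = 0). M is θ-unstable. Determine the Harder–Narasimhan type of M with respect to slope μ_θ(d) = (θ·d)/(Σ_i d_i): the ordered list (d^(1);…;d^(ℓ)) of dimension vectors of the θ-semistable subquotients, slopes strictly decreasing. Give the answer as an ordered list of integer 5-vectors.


Interval decomposition of M: I[1,5], I[2,3]^3, I[4,5].
HN type (ℓ=5): μ^(1)=28; μ^(2)=15; μ^(3)=-9/2; μ^(4)=-61/2; μ^(5)=-50

((0, 0, 3, 0, 0); (0, 3, 0, 0, 0); (0, 1, 1, 1, 1); (0, 0, 0, 1, 1); (1, 0, 0, 0, 0))


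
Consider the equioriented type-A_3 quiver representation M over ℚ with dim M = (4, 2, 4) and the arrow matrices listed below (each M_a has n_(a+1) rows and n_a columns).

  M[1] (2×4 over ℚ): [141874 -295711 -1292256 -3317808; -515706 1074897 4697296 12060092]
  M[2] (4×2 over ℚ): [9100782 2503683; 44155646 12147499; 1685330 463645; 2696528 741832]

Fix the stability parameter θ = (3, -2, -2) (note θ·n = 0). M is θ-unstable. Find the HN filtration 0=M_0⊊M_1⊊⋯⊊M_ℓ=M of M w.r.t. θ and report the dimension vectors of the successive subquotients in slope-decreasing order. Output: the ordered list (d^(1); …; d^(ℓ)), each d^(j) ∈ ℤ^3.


Interval decomposition of M: I[1,1]^2, I[1,2], I[1,3], I[3,3]^3.
HN type (ℓ=4): μ^(1)=3; μ^(2)=1/2; μ^(3)=-1/3; μ^(4)=-2

((2, 0, 0); (1, 1, 0); (1, 1, 1); (0, 0, 3))


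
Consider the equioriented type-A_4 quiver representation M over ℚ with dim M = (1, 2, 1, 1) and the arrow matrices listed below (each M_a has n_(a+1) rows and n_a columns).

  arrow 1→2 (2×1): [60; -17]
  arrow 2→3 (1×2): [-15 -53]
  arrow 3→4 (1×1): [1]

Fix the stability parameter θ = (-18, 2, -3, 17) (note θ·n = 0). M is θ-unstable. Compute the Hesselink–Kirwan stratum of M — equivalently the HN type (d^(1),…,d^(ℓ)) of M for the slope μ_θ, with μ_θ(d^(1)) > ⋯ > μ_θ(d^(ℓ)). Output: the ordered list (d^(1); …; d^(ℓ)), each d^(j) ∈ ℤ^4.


Interval decomposition of M: I[1,4], I[2,2].
HN type (ℓ=4): μ^(1)=17; μ^(2)=2; μ^(3)=-1/2; μ^(4)=-18

((0, 0, 0, 1); (0, 1, 0, 0); (0, 1, 1, 0); (1, 0, 0, 0))


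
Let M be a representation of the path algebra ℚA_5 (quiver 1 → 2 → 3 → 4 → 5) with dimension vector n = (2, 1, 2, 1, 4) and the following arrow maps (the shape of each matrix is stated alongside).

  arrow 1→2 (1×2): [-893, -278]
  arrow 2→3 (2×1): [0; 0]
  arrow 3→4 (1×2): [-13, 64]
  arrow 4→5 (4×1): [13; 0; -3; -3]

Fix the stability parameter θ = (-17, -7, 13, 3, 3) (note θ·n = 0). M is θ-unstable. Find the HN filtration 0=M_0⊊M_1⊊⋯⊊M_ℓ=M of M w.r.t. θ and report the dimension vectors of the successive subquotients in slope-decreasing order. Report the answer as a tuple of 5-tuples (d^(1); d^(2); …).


Via rank(M_{q-1}∘⋯∘M_p): M ≅ I[1,1], I[1,2], I[3,3], I[3,5], I[5,5]^3.
μ_θ-semistable layers: μ^(1)=13; μ^(2)=19/3; μ^(3)=3; μ^(4)=-7; μ^(5)=-17

((0, 0, 1, 0, 0); (0, 0, 1, 1, 1); (0, 0, 0, 0, 3); (0, 1, 0, 0, 0); (2, 0, 0, 0, 0))


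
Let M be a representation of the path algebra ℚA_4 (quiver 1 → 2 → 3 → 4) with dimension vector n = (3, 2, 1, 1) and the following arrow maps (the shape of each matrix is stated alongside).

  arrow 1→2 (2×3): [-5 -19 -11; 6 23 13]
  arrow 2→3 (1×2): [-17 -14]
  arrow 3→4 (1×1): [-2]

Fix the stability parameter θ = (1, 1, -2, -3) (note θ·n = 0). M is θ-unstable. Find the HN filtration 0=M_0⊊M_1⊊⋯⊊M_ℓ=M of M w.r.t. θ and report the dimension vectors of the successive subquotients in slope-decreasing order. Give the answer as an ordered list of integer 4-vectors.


Interval decomposition of M: I[1,1], I[1,2], I[1,4].
HN type (ℓ=2): μ^(1)=1; μ^(2)=-3/4

((2, 1, 0, 0); (1, 1, 1, 1))


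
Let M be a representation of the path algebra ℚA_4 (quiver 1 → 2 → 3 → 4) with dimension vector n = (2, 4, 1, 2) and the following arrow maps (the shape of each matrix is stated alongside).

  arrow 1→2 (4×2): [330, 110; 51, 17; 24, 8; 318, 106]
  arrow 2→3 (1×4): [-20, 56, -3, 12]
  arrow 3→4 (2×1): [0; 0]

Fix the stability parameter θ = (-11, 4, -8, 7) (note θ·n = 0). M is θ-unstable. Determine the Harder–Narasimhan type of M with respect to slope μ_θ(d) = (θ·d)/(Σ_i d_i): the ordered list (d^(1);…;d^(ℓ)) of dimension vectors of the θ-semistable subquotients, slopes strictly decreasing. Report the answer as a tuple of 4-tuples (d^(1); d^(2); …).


Via rank(M_{q-1}∘⋯∘M_p): M ≅ I[1,1], I[1,2], I[2,2]^2, I[2,3], I[4,4]^2.
μ_θ-semistable layers: μ^(1)=7; μ^(2)=4; μ^(3)=-2; μ^(4)=-11

((0, 0, 0, 2); (0, 3, 0, 0); (0, 1, 1, 0); (2, 0, 0, 0))
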